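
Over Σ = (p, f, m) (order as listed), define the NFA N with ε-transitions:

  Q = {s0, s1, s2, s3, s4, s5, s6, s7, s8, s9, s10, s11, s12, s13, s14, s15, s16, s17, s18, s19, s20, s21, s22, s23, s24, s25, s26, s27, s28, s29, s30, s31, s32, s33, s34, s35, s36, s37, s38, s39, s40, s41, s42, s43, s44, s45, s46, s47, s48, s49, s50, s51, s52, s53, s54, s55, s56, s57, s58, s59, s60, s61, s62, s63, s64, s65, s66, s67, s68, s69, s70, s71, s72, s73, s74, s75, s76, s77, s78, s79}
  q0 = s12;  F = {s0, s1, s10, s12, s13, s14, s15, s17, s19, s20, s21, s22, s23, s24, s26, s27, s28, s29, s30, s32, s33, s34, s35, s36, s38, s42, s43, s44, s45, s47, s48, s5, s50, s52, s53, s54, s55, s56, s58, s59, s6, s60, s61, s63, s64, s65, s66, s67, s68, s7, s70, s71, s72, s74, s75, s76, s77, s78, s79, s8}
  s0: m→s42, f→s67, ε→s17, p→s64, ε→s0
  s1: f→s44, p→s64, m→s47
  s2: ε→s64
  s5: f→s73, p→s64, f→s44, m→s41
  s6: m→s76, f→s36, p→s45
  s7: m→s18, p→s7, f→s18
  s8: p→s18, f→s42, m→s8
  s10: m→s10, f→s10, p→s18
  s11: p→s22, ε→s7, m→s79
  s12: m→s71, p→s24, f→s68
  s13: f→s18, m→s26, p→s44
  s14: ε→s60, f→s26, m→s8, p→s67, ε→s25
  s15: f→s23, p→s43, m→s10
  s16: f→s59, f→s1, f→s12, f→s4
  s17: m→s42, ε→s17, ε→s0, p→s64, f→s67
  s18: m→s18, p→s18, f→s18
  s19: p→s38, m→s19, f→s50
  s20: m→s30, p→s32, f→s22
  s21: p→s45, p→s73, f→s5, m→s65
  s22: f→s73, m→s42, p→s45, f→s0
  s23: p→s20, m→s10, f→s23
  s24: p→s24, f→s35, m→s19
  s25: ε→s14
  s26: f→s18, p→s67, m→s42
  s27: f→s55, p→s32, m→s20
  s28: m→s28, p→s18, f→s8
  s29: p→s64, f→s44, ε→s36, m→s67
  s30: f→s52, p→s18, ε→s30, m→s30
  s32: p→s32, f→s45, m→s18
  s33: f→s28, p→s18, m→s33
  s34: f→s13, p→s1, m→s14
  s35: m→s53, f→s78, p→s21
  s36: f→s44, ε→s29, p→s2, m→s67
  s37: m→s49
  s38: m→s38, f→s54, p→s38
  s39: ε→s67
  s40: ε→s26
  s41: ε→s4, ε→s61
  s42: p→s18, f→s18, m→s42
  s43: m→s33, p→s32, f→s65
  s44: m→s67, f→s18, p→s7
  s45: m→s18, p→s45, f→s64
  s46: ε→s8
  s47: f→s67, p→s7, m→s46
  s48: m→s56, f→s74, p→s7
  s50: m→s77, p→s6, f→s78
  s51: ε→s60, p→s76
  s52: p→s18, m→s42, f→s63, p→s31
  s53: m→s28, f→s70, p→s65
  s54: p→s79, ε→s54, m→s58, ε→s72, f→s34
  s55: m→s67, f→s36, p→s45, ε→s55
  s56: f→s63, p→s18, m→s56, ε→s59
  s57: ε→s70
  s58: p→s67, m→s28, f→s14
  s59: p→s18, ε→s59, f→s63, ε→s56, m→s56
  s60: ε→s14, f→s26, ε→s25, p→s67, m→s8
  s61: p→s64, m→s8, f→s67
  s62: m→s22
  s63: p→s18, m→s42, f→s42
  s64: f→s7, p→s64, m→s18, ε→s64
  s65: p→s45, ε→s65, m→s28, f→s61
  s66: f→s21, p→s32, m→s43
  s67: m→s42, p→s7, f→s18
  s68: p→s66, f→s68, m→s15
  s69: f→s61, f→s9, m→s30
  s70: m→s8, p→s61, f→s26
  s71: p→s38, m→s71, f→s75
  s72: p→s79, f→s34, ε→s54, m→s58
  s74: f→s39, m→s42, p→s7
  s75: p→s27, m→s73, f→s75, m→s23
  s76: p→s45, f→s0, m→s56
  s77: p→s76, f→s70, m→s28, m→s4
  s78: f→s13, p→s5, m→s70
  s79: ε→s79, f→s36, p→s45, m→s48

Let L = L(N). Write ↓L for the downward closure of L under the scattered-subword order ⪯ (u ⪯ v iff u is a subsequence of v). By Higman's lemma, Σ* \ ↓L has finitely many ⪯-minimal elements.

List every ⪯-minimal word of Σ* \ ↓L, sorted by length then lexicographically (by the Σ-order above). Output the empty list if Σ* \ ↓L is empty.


Antichain: [fppm, fmmp, pffff, mpfmpf, mfpfmf].

|Q|=80, |F|=60, |δ|=232 (31 ε).
min D↑ (56 st, q0=0, F={28}): 0:p→1,f→2,m→3 1:p→1,f→4,m→5 2:p→6,f→2,m→7 3:p→8,f→9,m→3 4:p→10,f→11,m→12 5:p→8,f→13,m→5 6:p→14,f→10,m→15 7:p→15,f→16,m→17 8:p→8,f→18,m→8 9:p→19,f→9,m→16 10:p→20,f→21,m→22 11:p→21,f→23,m→24 12:p→22,f→24,m→25 13:p→26,f→11,m→27 14:p→14,f→20,m→28 15:p→14,f→22,m→29 16:p→30,f→16,m→17 17:p→28,f→17,m→17 18:p→31,f→32,m→33 19:p→14,f→34,m→30 20:p→20,f→35,m→28 21:p→35,f→36,m→37 22:p→20,f→37,m→25 23:p→36,f→28,m→38 24:p→37,f→38,m→39 25:p→28,f→39,m→25 26:p→20,f→40,m→41 27:p→41,f→24,m→25 28:p→28,f→28,m→28 29:p→28,f→25,m→29 30:p→14,f→42,m→43 31:p→20,f→40,m→44 32:p→45,f→23,m→46 33:p→47,f→46,m→25 34:p→20,f→40,m→47 35:p→35,f→48,m→28 36:p→48,f→28,m→47 37:p→35,f→47,m→39 38:p→47,f→28,m→49 39:p→28,f→49,m→39 40:p→35,f→36,m→47 41:p→20,f→50,m→51 42:p→20,f→50,m→49 43:p→28,f→52,m→43 44:p→48,f→53,m→51 45:p→35,f→36,m→54 46:p→47,f→38,m→39 47:p→48,f→28,m→49 48:p→48,f→28,m→28 49:p→28,f→28,m→49 50:p→35,f→47,m→49 51:p→28,f→55,m→51 52:p→28,f→55,m→49 53:p→48,f→47,m→49 54:p→48,f→47,m→39 55:p→28,f→49,m→49 (ε-aug+det+¬).
'fppm': |S_i|=[69, 64, 44, 8, 1] end={s18} ∉↓L; 4/4 del acc.
'fmmp': run [69, 64, 43, 14, 2] end={s18,s31} rej; 4/4 single-dels accept.
'pffff': run [69, 62, 52, 31, 9, 1] end={s18} ∉↓L; 5/5 single-dels accept.
'mpfmpf': |S_i|=[69, 63, 52, 40, 19, 4, 1] end={s18} — reject; 6/6 del acc.
'mfpfmf': |S_i|=[69, 63, 56, 38, 20, 4, 1] end={s18} ∉↓L; 6/6 del acc.
5 obstructions.


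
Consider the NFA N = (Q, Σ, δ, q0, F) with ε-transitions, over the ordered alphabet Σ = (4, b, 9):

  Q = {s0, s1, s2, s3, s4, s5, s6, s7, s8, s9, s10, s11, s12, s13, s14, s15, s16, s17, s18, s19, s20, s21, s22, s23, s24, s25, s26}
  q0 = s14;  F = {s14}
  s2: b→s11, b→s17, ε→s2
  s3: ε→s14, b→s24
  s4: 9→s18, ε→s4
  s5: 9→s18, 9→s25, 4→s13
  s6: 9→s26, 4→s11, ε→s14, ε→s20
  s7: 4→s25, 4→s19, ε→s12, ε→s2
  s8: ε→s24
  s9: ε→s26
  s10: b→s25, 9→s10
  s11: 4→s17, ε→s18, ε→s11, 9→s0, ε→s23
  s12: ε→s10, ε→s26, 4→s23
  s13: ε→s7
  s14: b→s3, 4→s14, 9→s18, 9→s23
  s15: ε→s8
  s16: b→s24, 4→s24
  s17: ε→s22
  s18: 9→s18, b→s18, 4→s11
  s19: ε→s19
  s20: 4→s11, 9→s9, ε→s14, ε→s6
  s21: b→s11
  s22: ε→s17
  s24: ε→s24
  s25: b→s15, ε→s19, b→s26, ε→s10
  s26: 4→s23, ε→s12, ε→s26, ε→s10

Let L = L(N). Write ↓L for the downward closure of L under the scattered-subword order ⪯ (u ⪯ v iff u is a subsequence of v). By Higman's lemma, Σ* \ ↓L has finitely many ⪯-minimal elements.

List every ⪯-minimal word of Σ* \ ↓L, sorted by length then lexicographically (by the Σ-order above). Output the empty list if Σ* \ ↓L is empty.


min(Σ*\↓L) = [9].

|Q|=27, |F|=1, |δ|=58 (27 ε).
min D↑ (2 st, q0=0, F={1}): 0:4→0,b→0,9→1 1:4→1,b→1,9→1 [Hopcroft].
'9': N↓-sim [9, 6] end={s0,s11,s17,s18,s22,s23} rej; 1/1 single-dels accept.
1 obstructions.


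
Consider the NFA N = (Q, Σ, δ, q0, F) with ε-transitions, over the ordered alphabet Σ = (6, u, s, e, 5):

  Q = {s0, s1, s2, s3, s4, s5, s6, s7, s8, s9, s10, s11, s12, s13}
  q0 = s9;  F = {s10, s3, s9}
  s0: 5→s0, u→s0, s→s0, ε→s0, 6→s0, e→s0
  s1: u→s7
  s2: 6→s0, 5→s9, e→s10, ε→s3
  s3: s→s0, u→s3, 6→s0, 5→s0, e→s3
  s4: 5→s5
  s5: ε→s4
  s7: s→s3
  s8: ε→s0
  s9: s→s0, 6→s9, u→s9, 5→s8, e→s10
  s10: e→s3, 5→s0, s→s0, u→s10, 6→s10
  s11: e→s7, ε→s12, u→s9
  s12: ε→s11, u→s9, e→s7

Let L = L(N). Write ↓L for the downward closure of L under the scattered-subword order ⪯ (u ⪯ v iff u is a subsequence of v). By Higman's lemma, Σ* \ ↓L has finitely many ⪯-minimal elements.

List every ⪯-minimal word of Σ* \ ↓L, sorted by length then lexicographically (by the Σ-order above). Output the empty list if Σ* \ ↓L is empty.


|Q|=14, |F|=3, |δ|=36 (6 ε).
min D↑ (4 st, q0=0, F={1}): 0:6→0,u→0,s→1,e→2,5→1 1:6→1,u→1,s→1,e→1,5→1 2:6→2,u→2,s→1,e→3,5→1 3:6→1,u→3,s→1,e→3,5→1 (ε-aug+det+¬).
's': N↓-sim [5, 1] end={s0} rej; 1/1 del acc.
'5': N↓-sim [5, 2] end={s0,s8} rej; 1/1 single-dels accept.
'ee6': |S_i|=[5, 3, 2, 1] end={s0} ∉↓L; 3/3 del acc.
3 minimals (antichain).

A = [s, 5, ee6].


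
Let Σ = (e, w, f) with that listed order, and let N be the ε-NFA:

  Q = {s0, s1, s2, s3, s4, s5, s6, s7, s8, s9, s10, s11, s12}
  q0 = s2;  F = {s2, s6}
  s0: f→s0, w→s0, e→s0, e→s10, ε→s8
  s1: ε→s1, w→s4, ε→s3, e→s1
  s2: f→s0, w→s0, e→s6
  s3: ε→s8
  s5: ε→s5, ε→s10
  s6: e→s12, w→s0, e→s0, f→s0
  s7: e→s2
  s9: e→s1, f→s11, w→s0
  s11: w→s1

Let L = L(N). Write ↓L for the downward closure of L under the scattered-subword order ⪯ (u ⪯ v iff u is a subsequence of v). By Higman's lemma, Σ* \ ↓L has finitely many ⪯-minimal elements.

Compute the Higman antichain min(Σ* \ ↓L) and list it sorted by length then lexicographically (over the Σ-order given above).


|Q|=13, |F|=2, |δ|=24 (6 ε).
min D↑ (3 st, q0=0, F={2}): 0:e→1,w→2,f→2 1:e→2,w→2,f→2 2:e→2,w→2,f→2 (ε-aug+det+¬).
'w': run [6, 3] end={s0,s10,s8} ∉↓L; 1/1 del acc.
'f': run [6, 3] end={s0,s10,s8} — reject; 1/1 del acc.
'ee': N↓-sim [6, 5, 4] end={s0,s10,s12,s8} — reject; 2/2 single-dels accept.
3 obstructions.

A = [w, f, ee].


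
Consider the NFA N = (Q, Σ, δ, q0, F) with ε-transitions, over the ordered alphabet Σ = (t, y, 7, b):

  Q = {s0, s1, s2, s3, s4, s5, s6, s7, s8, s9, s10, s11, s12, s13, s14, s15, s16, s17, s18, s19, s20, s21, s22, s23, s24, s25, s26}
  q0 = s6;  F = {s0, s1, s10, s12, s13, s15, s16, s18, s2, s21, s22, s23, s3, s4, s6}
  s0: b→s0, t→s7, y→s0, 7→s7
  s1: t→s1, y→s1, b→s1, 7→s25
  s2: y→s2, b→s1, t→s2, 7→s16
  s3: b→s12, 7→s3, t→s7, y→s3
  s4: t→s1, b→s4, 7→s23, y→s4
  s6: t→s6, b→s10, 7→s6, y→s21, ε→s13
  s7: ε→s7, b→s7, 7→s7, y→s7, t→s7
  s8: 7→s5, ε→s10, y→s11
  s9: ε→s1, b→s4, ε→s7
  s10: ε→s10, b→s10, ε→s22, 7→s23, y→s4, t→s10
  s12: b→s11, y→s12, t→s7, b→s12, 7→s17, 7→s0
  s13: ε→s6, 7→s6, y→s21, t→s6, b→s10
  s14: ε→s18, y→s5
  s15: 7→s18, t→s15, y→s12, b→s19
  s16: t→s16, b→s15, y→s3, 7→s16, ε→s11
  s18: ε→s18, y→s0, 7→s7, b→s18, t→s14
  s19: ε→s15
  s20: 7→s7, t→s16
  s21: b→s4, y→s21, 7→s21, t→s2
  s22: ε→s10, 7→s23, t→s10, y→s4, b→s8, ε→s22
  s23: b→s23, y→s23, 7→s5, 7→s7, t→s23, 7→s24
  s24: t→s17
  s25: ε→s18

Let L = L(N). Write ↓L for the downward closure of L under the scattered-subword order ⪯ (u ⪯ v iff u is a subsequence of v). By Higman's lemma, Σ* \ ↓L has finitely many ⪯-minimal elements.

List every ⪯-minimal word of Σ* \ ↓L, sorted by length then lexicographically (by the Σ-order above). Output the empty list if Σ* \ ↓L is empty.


|Q|=27, |F|=15, |δ|=90 (15 ε).
min D↑ (14 st, q0=0, F={8}): 0:t→0,y→1,7→0,b→2 1:t→3,y→1,7→1,b→4 2:t→2,y→4,7→5,b→2 3:t→3,y→3,7→6,b→7 4:t→7,y→4,7→5,b→4 5:t→5,y→5,7→8,b→5 6:t→6,y→9,7→6,b→10 7:t→7,y→7,7→11,b→7 8:t→8,y→8,7→8,b→8 9:t→8,y→9,7→9,b→12 10:t→10,y→12,7→11,b→10 11:t→11,y→13,7→8,b→11 12:t→8,y→12,7→13,b→12 13:t→8,y→13,7→8,b→13 (ε-aug+det+¬).
'b77': N↓-sim [24, 18, 9, 4] end={s17,s24,s5,s7} ∉↓L; 3/3 del acc.
'yt7yt': N↓-sim [24, 19, 17, 14, 7, 1] end={s7} ∉↓L; 5/5 single-dels accept.
2 minimals (antichain).

A = [b77, yt7yt].


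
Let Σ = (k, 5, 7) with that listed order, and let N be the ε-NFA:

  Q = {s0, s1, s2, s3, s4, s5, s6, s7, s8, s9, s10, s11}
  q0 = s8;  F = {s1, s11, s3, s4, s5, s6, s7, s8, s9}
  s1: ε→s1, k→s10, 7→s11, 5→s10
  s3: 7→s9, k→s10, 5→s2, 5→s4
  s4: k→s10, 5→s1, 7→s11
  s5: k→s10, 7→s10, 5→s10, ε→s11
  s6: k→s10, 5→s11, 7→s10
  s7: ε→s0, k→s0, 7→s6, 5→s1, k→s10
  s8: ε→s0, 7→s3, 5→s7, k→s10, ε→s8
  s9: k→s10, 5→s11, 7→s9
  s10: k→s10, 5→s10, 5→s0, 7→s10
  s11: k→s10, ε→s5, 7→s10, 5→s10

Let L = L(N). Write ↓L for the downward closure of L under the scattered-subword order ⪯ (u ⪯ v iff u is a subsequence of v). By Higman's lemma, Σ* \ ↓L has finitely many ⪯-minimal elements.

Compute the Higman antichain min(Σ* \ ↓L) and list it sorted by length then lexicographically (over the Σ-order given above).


|Q|=12, |F|=9, |δ|=39 (6 ε).
min D↑ (9 st, q0=0, F={1}): 0:k→1,5→2,7→3 1:k→1,5→1,7→1 2:k→1,5→4,7→5 3:k→1,5→6,7→7 4:k→1,5→1,7→8 5:k→1,5→8,7→1 6:k→1,5→4,7→8 7:k→1,5→8,7→7 8:k→1,5→1,7→1 [Hopcroft].
'k': N↓-sim [12, 2] end={s0,s10} ∉↓L; 1/1 deletions ∈↓L.
'555': run [12, 9, 5, 2] end={s0,s10} ∉↓L; 3/3 single-dels accept.
'577': N↓-sim [12, 9, 5, 2] end={s0,s10} rej; 3/3 single-dels accept.
'7575': N↓-sim [12, 10, 7, 4, 2] end={s0,s10} rej; 4/4 deletions ∈↓L.
'7755': |S_i|=[12, 10, 5, 4, 2] end={s0,s10} ∉↓L; 4/4 deletions ∈↓L.
'7757': |S_i|=[12, 10, 5, 4, 2] end={s0,s10} — reject; 4/4 del acc.
6 words, ⪯-incomp.

min(Σ*\↓L) = [k, 555, 577, 7575, 7755, 7757].


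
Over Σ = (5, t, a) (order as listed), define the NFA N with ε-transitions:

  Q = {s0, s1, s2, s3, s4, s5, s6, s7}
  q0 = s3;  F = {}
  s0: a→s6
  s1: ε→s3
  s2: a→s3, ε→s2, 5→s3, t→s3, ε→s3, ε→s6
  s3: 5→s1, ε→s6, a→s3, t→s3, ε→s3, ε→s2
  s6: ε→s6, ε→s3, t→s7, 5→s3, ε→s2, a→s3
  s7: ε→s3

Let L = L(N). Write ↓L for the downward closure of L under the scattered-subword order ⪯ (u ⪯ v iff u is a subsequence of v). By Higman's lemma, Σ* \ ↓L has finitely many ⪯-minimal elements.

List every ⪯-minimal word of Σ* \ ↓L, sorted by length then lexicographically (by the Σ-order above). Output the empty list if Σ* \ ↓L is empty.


|Q|=8, |F|=0, |δ|=21 (11 ε).
min D↑ (1 st, q0=0, F={0}): 0:5→0,t→0,a→0 [Hopcroft].
ε ∈ L(D↑) ⇒ ↓L = ∅.

A = [ε].


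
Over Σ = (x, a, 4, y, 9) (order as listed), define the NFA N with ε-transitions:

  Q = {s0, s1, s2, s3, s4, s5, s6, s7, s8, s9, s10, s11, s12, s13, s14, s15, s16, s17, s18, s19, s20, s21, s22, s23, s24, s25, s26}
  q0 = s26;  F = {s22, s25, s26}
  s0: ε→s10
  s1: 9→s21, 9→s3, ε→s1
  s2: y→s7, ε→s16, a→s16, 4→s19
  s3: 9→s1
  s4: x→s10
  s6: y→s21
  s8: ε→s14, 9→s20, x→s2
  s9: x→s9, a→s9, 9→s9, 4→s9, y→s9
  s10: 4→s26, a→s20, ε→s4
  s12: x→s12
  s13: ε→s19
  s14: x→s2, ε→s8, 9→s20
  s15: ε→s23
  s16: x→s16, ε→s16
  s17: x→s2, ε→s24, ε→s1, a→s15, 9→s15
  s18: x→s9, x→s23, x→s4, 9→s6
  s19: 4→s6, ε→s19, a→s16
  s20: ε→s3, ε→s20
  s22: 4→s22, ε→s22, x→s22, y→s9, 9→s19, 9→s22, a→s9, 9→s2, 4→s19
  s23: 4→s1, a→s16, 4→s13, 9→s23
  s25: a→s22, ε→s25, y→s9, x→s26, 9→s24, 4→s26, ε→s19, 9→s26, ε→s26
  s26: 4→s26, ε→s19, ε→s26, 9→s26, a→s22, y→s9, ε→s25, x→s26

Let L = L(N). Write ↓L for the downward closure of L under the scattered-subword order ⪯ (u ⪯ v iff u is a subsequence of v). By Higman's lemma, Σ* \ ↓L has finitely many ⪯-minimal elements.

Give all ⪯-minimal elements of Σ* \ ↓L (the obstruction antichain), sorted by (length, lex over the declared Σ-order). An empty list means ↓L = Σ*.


|Q|=27, |F|=3, |δ|=74 (21 ε).
min D↑ (3 st, q0=0, F={2}): 0:x→0,a→1,4→0,y→2,9→0 1:x→1,a→2,4→1,y→2,9→1 2:x→2,a→2,4→2,y→2,9→2 [Hopcroft].
'y': run [11, 3] end={s21,s7,s9} rej; 1/1 single-dels accept.
'aa': |S_i|=[11, 8, 2] end={s16,s9} ∉↓L; 2/2 del acc.
2 obstructions.

A = [y, aa].


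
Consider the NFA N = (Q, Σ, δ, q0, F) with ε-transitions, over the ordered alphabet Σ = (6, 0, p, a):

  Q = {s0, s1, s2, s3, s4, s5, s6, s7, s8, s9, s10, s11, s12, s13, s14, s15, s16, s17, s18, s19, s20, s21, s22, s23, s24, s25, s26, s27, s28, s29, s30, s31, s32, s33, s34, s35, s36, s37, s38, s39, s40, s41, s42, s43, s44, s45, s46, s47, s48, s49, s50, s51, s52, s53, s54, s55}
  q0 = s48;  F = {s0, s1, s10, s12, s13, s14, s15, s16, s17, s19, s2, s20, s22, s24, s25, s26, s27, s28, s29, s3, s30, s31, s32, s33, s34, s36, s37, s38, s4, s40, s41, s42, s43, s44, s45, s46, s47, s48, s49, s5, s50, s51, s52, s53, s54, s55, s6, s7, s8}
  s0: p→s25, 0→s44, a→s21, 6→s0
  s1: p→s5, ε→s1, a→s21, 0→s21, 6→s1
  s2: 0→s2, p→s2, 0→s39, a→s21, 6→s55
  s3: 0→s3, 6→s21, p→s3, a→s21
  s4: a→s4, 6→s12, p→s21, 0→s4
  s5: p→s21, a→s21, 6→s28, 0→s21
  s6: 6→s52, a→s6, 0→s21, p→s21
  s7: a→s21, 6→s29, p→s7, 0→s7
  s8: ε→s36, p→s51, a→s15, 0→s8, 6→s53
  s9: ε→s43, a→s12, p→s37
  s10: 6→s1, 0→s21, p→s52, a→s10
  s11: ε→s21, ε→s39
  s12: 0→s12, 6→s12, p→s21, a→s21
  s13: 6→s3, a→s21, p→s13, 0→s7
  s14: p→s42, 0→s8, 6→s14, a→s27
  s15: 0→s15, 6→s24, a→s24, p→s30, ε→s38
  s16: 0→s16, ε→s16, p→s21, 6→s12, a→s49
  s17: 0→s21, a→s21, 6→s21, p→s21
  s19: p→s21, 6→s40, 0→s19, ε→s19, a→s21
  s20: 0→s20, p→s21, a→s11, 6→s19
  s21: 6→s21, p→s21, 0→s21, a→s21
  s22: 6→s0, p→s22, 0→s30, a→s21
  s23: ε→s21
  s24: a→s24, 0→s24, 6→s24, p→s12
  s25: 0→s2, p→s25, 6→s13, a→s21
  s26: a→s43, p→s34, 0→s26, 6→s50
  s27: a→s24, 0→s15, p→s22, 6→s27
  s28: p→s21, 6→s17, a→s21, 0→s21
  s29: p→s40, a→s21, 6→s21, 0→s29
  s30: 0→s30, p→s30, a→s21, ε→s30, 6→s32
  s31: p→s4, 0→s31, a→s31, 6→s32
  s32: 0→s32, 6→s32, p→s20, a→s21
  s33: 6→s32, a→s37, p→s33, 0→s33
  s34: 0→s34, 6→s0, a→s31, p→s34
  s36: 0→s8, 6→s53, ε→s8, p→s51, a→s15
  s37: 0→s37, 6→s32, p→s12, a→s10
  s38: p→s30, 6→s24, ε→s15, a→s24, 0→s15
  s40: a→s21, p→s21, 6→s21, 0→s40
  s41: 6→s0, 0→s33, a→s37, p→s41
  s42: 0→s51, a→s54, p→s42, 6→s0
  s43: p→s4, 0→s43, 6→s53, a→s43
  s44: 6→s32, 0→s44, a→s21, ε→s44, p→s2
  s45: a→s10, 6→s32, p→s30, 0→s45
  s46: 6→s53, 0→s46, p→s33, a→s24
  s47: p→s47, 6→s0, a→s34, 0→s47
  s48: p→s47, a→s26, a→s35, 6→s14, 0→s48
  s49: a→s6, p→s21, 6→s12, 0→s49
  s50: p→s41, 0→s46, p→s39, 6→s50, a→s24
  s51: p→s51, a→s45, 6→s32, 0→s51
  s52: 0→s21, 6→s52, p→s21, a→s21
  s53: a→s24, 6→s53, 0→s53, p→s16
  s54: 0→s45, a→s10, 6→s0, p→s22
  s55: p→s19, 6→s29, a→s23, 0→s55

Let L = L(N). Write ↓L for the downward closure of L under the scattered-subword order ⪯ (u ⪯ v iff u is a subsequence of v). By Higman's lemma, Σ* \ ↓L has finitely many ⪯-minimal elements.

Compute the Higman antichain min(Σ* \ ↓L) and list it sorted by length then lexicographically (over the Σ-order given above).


min(Σ*\↓L) = [p6a, 6apa, aapp, 606pp, 6paa0, p6p666].

|Q|=56, |F|=49, |δ|=218 (13 ε).
min D↑ (48 st, q0=0, F={19}): 0:6→1,0→0,p→2,a→3 1:6→1,0→4,p→5,a→6 2:6→7,0→2,p→2,a→8 3:6→9,0→3,p→8,a→10 4:6→11,0→4,p→12,a→13 5:6→7,0→12,p→5,a→14 6:6→6,0→13,p→15,a→16 7:6→7,0→17,p→18,a→19 8:6→7,0→8,p→8,a→20 9:6→9,0→21,p→22,a→16 10:6→11,0→10,p→23,a→10 11:6→11,0→11,p→24,a→16 12:6→25,0→12,p→12,a→26 13:6→16,0→13,p→27,a→16 14:6→7,0→26,p→15,a→28 15:6→7,0→27,p→15,a→19 16:6→16,0→16,p→29,a→16 17:6→25,0→17,p→30,a→19 18:6→31,0→30,p→18,a→19 19:6→19,0→19,p→19,a→19 20:6→25,0→20,p→23,a→20 21:6→11,0→21,p→32,a→16 22:6→7,0→32,p→22,a→33 23:6→29,0→23,p→19,a→23 24:6→29,0→24,p→19,a→34 25:6→25,0→25,p→35,a→19 26:6→25,0→26,p→27,a→28 27:6→25,0→27,p→27,a→19 28:6→36,0→19,p→37,a→28 29:6→29,0→29,p→19,a→19 30:6→38,0→30,p→30,a→19 31:6→39,0→40,p→31,a→19 32:6→25,0→32,p→32,a→33 33:6→25,0→33,p→29,a→28 34:6→29,0→34,p→19,a→41 35:6→42,0→35,p→19,a→19 36:6→36,0→19,p→43,a→19 37:6→37,0→19,p→19,a→19 38:6→44,0→38,p→42,a→19 39:6→19,0→39,p→39,a→19 40:6→44,0→40,p→40,a→19 41:6→37,0→19,p→19,a→41 42:6→45,0→42,p→19,a→19 43:6→46,0→19,p→19,a→19 44:6→19,0→44,p→45,a→19 45:6→19,0→45,p→19,a→19 46:6→47,0→19,p→19,a→19 47:6→19,0→19,p→19,a→19 [Hopcroft].
'p6a': |S_i|=[54, 40, 23, 4] end={s11,s21,s23,s39} rej; 3/3 single-dels accept.
'6apa': run [54, 46, 35, 24, 4] end={s11,s21,s23,s39} ∉↓L; 4/4 del acc.
'aapp': N↓-sim [54, 47, 24, 15, 1] end={s21} rej; 4/4 del acc.
'606pp': run [54, 46, 36, 21, 14, 1] end={s21} rej; 5/5 single-dels accept.
'6paa0': |S_i|=[54, 46, 36, 31, 11, 1] end={s21} — reject; 5/5 deletions ∈↓L.
'p6p666': |S_i|=[54, 40, 23, 17, 11, 5, 1] end={s21} — reject; 6/6 del acc.
6 words, ⪯-incomp.


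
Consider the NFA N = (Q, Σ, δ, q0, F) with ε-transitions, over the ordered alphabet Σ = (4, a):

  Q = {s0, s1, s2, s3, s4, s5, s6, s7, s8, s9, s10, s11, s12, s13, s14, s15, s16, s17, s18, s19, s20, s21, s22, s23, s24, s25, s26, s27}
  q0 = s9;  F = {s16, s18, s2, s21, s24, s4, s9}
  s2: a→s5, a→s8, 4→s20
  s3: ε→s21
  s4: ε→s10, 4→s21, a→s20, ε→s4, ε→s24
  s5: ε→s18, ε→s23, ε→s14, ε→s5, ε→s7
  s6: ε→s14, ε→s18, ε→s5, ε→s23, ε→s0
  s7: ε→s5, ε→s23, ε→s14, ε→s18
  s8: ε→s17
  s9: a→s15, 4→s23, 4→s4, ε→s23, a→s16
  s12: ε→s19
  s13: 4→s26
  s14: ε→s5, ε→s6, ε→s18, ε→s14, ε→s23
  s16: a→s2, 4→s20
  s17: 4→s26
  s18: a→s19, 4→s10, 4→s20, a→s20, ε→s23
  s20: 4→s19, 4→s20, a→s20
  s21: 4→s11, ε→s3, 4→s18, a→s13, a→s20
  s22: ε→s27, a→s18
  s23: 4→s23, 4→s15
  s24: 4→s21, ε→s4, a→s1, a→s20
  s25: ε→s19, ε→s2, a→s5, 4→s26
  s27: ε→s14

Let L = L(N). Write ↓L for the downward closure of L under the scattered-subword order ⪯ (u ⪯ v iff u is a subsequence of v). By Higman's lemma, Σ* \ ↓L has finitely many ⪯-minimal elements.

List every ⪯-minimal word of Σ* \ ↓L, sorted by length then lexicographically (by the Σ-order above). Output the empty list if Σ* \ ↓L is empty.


|Q|=28, |F|=7, |δ|=65 (33 ε).
min D↑ (7 st, q0=0, F={4}): 0:4→1,a→2 1:4→3,a→4 2:4→4,a→5 3:4→6,a→4 4:4→4,a→4 5:4→4,a→6 6:4→4,a→4.
'4a': |S_i|=[24, 14, 5] end={s1,s13,s19,s20,s26} — reject; 2/2 single-dels accept.
'a4': run [24, 18, 6] end={s10,s15,s19,s20,s23,s26} — reject; 2/2 single-dels accept.
'4444': N↓-sim [24, 14, 11, 8, 5] end={s10,s15,s19,s20,s23} rej; 4/4 deletions ∈↓L.
'aaaa': run [24, 18, 15, 14, 2] end={s19,s20} ∉↓L; 4/4 single-dels accept.
4 obstructions.

A = [4a, a4, 4444, aaaa].


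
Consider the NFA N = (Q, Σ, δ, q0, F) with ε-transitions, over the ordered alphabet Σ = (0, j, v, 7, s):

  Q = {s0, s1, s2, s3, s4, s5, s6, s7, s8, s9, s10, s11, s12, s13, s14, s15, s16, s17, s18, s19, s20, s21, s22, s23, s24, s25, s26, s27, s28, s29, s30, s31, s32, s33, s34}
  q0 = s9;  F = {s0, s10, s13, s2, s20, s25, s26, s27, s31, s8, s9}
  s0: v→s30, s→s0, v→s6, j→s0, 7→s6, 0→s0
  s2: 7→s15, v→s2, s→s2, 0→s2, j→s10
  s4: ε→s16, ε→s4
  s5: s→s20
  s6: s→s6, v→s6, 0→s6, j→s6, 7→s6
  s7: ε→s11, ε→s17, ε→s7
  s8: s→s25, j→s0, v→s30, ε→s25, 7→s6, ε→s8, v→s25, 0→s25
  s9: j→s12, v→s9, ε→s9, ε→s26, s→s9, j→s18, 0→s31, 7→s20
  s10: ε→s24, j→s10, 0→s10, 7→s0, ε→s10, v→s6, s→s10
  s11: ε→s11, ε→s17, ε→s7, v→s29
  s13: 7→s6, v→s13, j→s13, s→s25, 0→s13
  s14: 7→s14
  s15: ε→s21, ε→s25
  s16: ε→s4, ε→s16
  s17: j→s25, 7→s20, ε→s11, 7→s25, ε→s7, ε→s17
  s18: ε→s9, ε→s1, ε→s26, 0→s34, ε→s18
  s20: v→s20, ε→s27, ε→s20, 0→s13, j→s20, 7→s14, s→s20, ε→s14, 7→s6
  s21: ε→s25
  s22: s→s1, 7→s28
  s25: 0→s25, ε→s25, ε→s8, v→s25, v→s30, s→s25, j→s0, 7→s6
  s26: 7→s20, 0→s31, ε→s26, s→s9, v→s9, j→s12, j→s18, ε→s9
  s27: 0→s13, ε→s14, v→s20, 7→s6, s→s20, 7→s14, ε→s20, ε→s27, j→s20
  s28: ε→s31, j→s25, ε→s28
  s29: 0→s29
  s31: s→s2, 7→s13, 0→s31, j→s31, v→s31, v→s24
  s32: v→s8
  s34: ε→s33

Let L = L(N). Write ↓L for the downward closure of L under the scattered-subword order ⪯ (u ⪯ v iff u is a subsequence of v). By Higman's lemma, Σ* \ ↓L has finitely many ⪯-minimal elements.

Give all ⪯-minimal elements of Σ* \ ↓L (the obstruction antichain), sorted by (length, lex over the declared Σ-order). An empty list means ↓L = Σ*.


|Q|=35, |F|=11, |δ|=119 (39 ε).
min D↑ (9 st, q0=0, F={5}): 0:0→1,j→0,v→0,7→2,s→0 1:0→1,j→1,v→1,7→3,s→4 2:0→3,j→2,v→2,7→5,s→2 3:0→3,j→3,v→3,7→5,s→6 4:0→4,j→7,v→4,7→6,s→4 5:0→5,j→5,v→5,7→5,s→5 6:0→6,j→8,v→6,7→5,s→6 7:0→7,j→7,v→5,7→8,s→7 8:0→8,j→8,v→5,7→5,s→8 (ε-aug+det+¬).
'77': N↓-sim [22, 11, 2] end={s14,s6} rej; 2/2 single-dels accept.
'0sjv': |S_i|=[22, 14, 10, 5, 2] end={s30,s6} — reject; 4/4 del acc.
2 minimals (antichain).

A = [77, 0sjv].


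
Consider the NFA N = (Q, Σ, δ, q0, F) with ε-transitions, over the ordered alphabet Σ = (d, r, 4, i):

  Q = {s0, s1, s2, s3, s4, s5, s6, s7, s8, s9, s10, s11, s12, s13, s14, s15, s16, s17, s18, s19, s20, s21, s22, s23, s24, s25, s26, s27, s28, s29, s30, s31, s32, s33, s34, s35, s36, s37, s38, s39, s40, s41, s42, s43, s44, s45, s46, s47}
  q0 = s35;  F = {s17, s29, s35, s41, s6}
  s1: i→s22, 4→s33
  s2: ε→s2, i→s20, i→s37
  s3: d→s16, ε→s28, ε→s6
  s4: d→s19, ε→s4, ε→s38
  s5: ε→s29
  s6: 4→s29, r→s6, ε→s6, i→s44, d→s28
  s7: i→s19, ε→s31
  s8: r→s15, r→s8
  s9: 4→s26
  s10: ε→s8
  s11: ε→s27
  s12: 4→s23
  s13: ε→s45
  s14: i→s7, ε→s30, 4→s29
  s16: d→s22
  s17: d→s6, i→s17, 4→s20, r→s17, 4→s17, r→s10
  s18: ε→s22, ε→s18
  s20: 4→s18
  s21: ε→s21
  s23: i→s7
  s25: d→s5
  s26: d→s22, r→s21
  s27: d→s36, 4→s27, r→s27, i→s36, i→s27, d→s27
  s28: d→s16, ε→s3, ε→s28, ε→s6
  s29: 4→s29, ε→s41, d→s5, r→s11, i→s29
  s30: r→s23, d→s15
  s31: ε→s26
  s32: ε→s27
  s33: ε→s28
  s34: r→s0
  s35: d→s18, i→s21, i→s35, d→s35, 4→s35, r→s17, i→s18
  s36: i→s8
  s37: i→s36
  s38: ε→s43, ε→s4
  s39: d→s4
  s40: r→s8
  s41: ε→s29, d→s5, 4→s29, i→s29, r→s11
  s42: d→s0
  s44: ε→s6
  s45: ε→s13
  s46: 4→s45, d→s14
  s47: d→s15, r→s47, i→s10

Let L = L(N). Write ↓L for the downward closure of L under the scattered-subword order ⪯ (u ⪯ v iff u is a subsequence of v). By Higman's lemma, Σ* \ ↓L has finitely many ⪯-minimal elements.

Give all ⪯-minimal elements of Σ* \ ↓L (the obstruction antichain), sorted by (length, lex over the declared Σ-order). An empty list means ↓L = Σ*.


|Q|=48, |F|=5, |δ|=91 (27 ε).
min D↑ (5 st, q0=0, F={4}): 0:d→0,r→1,4→0,i→0 1:d→2,r→1,4→1,i→1 2:d→2,r→2,4→3,i→2 3:d→3,r→4,4→3,i→3 4:d→4,r→4,4→4,i→4 (ε-aug+det+¬).
'rd4r': run [20, 18, 14, 8, 5] end={s11,s15,s27,s36,s8} rej; 4/4 deletions ∈↓L.
1 words, ⪯-incomp.

min(Σ*\↓L) = [rd4r].


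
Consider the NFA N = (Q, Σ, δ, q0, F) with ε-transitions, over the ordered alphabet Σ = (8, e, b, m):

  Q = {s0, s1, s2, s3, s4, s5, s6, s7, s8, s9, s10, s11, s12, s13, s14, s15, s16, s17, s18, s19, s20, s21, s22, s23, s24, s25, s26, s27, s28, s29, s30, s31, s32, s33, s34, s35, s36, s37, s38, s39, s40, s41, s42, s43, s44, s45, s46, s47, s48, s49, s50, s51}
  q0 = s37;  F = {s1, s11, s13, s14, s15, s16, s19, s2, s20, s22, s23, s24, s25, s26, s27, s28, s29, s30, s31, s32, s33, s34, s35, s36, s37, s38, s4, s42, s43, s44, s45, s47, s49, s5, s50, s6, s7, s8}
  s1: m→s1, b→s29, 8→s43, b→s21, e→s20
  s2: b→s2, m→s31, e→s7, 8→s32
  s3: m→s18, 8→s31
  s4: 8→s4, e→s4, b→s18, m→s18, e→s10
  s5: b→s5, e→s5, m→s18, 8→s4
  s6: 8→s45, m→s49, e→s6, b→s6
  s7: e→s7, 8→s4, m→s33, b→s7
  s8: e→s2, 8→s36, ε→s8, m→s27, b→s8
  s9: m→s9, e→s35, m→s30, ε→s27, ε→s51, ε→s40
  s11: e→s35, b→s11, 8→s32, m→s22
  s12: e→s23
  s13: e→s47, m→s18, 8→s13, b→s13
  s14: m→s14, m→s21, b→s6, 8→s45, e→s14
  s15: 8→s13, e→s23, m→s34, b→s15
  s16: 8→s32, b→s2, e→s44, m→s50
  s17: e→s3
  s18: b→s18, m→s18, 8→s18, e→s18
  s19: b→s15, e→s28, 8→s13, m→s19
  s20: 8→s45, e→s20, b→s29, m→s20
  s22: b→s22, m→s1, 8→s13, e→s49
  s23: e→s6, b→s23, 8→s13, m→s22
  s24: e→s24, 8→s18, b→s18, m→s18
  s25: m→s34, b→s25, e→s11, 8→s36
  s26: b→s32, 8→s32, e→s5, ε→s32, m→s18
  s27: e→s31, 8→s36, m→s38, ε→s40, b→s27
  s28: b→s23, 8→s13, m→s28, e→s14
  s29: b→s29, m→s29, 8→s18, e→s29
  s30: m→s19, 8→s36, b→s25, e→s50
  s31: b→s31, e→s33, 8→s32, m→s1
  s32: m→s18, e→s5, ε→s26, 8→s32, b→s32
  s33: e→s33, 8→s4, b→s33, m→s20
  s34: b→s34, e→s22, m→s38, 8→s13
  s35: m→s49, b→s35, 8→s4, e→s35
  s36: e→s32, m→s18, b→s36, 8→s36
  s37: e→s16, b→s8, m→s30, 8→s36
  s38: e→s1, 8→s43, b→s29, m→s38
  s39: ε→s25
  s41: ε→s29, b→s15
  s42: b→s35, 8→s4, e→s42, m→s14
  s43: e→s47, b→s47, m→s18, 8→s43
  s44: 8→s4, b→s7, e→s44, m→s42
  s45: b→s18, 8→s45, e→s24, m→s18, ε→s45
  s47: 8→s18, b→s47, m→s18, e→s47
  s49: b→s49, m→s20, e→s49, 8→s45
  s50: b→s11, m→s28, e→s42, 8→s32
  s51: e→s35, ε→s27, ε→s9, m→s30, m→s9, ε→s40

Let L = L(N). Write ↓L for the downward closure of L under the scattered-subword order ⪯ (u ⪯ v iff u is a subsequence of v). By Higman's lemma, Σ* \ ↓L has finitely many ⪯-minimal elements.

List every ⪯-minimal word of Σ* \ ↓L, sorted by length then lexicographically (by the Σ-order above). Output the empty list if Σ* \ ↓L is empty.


|Q|=52, |F|=38, |δ|=183 (13 ε).
min D↑ (38 st, q0=0, F={6}): 0:8→1,e→2,b→3,m→4 1:8→1,e→5,b→1,m→6 2:8→5,e→7,b→8,m→9 3:8→1,e→8,b→3,m→10 4:8→1,e→9,b→11,m→12 5:8→5,e→13,b→5,m→6 6:8→6,e→6,b→6,m→6 7:8→14,e→7,b→15,m→16 8:8→5,e→15,b→8,m→17 9:8→5,e→16,b→18,m→19 10:8→1,e→17,b→10,m→20 11:8→1,e→18,b→11,m→21 12:8→22,e→19,b→23,m→12 13:8→14,e→13,b→13,m→6 14:8→14,e→14,b→6,m→6 15:8→14,e→15,b→15,m→24 16:8→14,e→16,b→25,m→26 17:8→5,e→24,b→17,m→27 18:8→5,e→25,b→18,m→28 19:8→22,e→26,b→29,m→19 20:8→30,e→27,b→31,m→20 21:8→22,e→28,b→21,m→20 22:8→22,e→32,b→22,m→6 23:8→22,e→29,b→23,m→21 24:8→14,e→24,b→24,m→33 25:8→14,e→25,b→25,m→34 26:8→35,e→26,b→36,m→26 27:8→30,e→33,b→31,m→27 28:8→22,e→34,b→28,m→27 29:8→22,e→36,b→29,m→28 30:8→30,e→32,b→32,m→6 31:8→6,e→31,b→31,m→31 32:8→6,e→32,b→32,m→6 33:8→35,e→33,b→31,m→33 34:8→35,e→34,b→34,m→33 35:8→35,e→37,b→6,m→6 36:8→35,e→36,b→36,m→34 37:8→6,e→37,b→6,m→6.
'8m': |S_i|=[42, 12, 1] end={s18} rej; 2/2 deletions ∈↓L.
'ee8b': N↓-sim [42, 31, 18, 5, 1] end={s18} rej; 4/4 deletions ∈↓L.
'bmmb8': N↓-sim [42, 33, 24, 10, 4, 1] end={s18} — reject; 5/5 single-dels accept.
'mm8e8': |S_i|=[42, 36, 20, 6, 3, 1] end={s18} — reject; 5/5 del acc.
4 obstructions.

min(Σ*\↓L) = [8m, ee8b, bmmb8, mm8e8].


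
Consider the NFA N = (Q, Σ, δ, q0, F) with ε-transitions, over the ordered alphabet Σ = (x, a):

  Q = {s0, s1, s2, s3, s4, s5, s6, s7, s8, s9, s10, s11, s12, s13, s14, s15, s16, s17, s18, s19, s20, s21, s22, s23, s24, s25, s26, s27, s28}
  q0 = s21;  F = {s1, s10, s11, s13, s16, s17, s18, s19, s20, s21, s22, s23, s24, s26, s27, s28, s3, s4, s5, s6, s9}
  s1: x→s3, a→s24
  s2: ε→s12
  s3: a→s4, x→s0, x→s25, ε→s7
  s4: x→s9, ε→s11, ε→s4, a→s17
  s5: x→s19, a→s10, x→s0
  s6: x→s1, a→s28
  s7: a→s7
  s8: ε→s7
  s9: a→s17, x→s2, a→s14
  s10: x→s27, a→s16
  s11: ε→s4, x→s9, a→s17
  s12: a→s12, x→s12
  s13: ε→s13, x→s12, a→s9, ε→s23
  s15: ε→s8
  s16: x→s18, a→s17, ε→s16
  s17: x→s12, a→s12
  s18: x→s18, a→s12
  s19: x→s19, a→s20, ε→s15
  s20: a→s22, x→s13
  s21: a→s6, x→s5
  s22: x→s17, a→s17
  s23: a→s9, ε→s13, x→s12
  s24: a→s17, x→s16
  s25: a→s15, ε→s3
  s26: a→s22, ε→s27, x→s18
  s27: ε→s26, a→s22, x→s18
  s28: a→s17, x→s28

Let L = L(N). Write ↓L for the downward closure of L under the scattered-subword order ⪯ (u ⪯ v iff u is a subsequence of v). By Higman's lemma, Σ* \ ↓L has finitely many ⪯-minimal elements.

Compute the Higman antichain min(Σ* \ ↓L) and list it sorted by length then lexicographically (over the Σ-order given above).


|Q|=29, |F|=21, |δ|=64 (15 ε).
min D↑ (19 st, q0=0, F={17}): 0:x→1,a→2 1:x→3,a→4 2:x→5,a→6 3:x→3,a→7 4:x→8,a→9 5:x→10,a→11 6:x→6,a→12 7:x→13,a→14 8:x→15,a→14 9:x→15,a→12 10:x→10,a→16 11:x→9,a→12 12:x→17,a→17 13:x→17,a→18 14:x→12,a→12 15:x→15,a→17 16:x→18,a→12 17:x→17,a→17 18:x→17,a→12.
'aaax': N↓-sim [29, 26, 15, 4, 1] end={s12} ∉↓L; 4/4 del acc.
'aaaa': N↓-sim [29, 26, 15, 4, 2] end={s12,s7} — reject; 4/4 single-dels accept.
'xxaxx': run [29, 27, 23, 14, 7, 2] end={s12,s2} — reject; 5/5 del acc.
'xaxxa': N↓-sim [29, 27, 20, 12, 4, 1] end={s12} — reject; 5/5 deletions ∈↓L.
'xaaxa': |S_i|=[29, 27, 20, 9, 4, 1] end={s12} rej; 5/5 deletions ∈↓L.
5 minimals (antichain).

min(Σ*\↓L) = [aaax, aaaa, xxaxx, xaxxa, xaaxa].


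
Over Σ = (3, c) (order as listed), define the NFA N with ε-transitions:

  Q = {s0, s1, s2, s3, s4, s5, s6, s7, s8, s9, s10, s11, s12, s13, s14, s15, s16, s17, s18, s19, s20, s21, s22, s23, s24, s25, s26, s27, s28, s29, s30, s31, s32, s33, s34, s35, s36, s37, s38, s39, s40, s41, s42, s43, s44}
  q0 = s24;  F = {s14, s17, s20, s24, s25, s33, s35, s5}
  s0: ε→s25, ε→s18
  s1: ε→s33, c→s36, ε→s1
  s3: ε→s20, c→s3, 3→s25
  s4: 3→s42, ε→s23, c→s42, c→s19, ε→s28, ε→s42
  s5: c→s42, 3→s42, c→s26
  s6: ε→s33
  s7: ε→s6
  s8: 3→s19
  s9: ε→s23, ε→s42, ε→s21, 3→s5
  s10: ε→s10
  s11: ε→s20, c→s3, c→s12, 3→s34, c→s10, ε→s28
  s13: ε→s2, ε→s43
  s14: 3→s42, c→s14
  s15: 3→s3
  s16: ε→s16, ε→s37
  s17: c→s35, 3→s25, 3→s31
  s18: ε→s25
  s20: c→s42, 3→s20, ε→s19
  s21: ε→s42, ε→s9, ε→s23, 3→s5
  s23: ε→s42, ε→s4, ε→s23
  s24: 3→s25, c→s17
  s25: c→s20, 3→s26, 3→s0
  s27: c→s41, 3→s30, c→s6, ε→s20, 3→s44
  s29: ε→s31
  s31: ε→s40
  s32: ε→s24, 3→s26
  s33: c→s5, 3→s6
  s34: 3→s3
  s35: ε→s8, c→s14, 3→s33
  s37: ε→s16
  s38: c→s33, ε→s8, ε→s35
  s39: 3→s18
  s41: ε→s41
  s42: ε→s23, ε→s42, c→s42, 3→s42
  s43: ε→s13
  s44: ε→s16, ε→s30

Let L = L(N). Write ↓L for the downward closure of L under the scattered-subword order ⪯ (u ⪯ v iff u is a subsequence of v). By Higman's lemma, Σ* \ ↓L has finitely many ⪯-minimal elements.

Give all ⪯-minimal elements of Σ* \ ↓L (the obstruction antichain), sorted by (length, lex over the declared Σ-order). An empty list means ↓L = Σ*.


Antichain: [3cc, ccc3].

|Q|=45, |F|=8, |δ|=85 (42 ε).
min D↑ (9 st, q0=0, F={5}): 0:3→1,c→2 1:3→1,c→3 2:3→1,c→4 3:3→3,c→5 4:3→6,c→7 5:3→5,c→5 6:3→6,c→8 7:3→5,c→7 8:3→5,c→5 [Hopcroft].
'3cc': N↓-sim [20, 15, 8, 6] end={s19,s23,s26,s28,s4,s42} ∉↓L; 3/3 deletions ∈↓L.
'ccc3': N↓-sim [20, 19, 13, 8, 5] end={s19,s23,s28,s4,s42} ∉↓L; 4/4 single-dels accept.
2 minimals (antichain).


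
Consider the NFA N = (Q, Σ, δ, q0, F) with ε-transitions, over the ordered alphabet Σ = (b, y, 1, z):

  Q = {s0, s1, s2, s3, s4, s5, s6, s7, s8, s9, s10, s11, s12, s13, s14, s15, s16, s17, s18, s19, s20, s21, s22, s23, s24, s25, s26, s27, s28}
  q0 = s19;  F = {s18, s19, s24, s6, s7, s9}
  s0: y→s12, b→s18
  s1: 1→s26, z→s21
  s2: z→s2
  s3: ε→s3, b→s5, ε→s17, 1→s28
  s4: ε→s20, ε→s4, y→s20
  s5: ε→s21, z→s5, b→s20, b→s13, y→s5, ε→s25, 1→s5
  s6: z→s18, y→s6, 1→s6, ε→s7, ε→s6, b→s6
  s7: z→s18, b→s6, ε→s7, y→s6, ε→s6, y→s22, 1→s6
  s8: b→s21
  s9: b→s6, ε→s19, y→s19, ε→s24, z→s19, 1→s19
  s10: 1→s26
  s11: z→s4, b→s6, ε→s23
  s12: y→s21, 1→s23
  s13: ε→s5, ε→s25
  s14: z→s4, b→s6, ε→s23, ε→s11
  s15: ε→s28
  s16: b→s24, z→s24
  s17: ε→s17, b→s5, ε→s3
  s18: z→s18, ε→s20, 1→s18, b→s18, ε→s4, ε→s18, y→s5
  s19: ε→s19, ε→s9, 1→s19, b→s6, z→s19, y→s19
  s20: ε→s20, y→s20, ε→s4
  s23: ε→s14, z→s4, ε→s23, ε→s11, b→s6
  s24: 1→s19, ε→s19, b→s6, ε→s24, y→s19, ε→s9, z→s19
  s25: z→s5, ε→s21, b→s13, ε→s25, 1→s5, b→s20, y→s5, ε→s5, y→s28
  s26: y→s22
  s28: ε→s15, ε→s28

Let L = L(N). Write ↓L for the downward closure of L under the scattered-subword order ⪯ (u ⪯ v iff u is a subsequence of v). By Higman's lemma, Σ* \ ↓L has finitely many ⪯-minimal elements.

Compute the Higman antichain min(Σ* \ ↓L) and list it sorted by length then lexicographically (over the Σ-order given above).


|Q|=29, |F|=6, |δ|=97 (38 ε).
min D↑ (4 st, q0=0, F={3}): 0:b→1,y→0,1→0,z→0 1:b→1,y→1,1→1,z→2 2:b→2,y→3,1→2,z→2 3:b→3,y→3,1→3,z→3 [Hopcroft].
'bzy': N↓-sim [15, 12, 9, 8] end={s13,s15,s20,s21,s25,s28,s4,s5} — reject; 3/3 deletions ∈↓L.
1 obstructions.

A = [bzy].


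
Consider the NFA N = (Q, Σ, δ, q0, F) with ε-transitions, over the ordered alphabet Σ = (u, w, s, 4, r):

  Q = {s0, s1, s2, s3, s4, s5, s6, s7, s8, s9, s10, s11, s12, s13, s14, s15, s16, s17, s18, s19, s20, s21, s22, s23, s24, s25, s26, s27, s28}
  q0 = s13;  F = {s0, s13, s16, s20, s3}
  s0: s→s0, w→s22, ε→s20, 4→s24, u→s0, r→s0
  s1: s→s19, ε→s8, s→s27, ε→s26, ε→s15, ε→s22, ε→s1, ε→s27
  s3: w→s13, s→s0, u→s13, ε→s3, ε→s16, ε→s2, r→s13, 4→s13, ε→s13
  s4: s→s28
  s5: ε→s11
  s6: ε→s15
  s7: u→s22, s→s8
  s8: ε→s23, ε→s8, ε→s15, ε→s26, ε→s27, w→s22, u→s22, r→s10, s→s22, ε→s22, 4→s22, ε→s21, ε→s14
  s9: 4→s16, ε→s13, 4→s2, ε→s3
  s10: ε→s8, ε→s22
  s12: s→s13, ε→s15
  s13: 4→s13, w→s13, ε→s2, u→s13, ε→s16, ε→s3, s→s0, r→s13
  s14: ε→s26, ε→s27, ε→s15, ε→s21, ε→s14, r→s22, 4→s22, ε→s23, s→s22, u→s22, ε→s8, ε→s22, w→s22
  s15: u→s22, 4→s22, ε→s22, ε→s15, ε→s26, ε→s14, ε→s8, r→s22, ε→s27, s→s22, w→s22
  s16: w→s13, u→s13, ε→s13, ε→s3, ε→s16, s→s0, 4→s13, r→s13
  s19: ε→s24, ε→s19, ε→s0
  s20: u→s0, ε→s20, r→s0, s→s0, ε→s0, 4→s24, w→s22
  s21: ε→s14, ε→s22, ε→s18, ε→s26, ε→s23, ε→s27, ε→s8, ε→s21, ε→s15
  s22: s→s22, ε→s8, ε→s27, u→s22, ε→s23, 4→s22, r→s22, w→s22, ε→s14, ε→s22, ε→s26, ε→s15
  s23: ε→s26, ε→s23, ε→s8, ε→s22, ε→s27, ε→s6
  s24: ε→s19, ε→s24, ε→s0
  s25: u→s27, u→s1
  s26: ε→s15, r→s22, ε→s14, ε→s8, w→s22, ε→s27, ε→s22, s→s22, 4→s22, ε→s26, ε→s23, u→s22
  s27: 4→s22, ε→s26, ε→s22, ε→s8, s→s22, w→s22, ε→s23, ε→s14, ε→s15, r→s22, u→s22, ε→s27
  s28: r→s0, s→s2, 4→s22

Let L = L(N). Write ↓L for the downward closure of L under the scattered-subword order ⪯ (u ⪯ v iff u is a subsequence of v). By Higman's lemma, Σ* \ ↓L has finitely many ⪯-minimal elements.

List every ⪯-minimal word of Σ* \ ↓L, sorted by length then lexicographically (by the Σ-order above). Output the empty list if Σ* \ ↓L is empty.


A = [sw].

|Q|=29, |F|=5, |δ|=158 (90 ε).
min D↑ (3 st, q0=0, F={2}): 0:u→0,w→0,s→1,4→0,r→0 1:u→1,w→2,s→1,4→1,r→1 2:u→2,w→2,s→2,4→2,r→2.
'sw': N↓-sim [19, 15, 11] end={s10,s14,s15,s18,s21,s22,s23,s26,s27,s6,s8} — reject; 2/2 single-dels accept.
1 obstructions.
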